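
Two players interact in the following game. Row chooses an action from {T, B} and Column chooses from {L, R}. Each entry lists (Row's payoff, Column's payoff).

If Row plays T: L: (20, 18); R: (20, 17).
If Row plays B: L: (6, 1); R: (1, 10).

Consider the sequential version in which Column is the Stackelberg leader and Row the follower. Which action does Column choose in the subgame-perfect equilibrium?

Backward induction with Column moving first.
- L: Row compares 20, 6 and picks T; Column would get 18.
- R: Row compares 20, 1 and picks T; Column would get 17.
Maximizing over 18, 17, Column chooses L. Subgame-perfect outcome: (T, L) with payoffs (20, 18).

L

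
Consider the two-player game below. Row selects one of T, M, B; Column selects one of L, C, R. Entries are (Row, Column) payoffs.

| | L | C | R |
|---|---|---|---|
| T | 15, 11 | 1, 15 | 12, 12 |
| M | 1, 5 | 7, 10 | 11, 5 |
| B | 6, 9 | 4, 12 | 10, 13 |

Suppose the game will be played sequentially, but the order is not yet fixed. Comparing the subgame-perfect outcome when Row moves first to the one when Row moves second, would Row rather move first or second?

second

If Row leads: Column's best replies are T→C, M→C, B→R; Row's induced payoffs 1, 7, 10; outcome (B, R), payoffs (10, 13).
If Column leads: Row's best replies are L→T, C→M, R→T; Column's induced payoffs 11, 10, 12; outcome (T, R), payoffs (12, 12).
Row gets 10 moving first and 12 moving second, so Row prefers to move second.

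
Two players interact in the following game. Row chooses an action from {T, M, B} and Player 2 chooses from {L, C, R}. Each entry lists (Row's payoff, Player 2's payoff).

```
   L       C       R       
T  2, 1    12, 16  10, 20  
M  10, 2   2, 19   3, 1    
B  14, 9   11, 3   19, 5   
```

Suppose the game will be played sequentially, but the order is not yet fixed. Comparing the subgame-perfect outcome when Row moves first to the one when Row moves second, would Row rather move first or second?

first

If Row leads: Player 2's best replies are T→R, M→C, B→L; Row's induced payoffs 10, 2, 14; outcome (B, L), payoffs (14, 9).
If Player 2 leads: Row's best replies are L→B, C→T, R→B; Player 2's induced payoffs 9, 16, 5; outcome (T, C), payoffs (12, 16).
Row gets 14 moving first and 12 moving second, so Row prefers to move first.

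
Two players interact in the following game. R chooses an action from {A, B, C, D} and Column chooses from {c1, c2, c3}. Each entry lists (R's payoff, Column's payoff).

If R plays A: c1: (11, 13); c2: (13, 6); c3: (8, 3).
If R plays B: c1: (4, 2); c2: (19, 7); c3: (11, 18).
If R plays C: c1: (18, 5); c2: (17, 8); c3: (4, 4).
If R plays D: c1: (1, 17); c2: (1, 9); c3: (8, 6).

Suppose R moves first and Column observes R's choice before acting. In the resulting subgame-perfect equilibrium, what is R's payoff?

17

Work backward from Column's decision.
- A: BR = c1, leader payoff 11.
- B: BR = c3, leader payoff 11.
- C: BR = c2, leader payoff 17.
- D: BR = c1, leader payoff 1.
Maximizing over 11, 11, 17, 1, R chooses C. Subgame-perfect outcome: (C, c2) with payoffs (17, 8).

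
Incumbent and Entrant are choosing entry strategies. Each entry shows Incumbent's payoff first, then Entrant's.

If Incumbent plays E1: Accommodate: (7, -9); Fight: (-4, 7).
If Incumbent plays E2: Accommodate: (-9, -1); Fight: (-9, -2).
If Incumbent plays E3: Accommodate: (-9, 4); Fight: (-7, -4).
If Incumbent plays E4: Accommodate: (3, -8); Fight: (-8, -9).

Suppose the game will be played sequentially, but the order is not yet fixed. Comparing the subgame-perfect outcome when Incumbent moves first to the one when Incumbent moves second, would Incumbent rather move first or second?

If Incumbent leads: Entrant's best replies are E1→Fight, E2→Accommodate, E3→Accommodate, E4→Accommodate; Incumbent's induced payoffs -4, -9, -9, 3; outcome (E4, Accommodate), payoffs (3, -8).
If Entrant leads: Incumbent's best replies are Accommodate→E1, Fight→E1; Entrant's induced payoffs -9, 7; outcome (E1, Fight), payoffs (-4, 7).
Incumbent gets 3 moving first and -4 moving second, so Incumbent prefers to move first.

first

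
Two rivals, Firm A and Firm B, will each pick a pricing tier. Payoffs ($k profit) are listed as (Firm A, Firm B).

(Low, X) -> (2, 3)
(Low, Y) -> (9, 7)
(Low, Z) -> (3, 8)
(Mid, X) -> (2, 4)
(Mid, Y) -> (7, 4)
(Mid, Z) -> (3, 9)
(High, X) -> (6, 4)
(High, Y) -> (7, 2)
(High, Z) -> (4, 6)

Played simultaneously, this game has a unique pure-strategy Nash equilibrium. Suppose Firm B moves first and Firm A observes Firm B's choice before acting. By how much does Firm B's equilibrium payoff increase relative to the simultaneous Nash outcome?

1

Solve by backward induction (Firm B leads).
- X: BR = High, leader payoff 4.
- Y: BR = Low, leader payoff 7.
- Z: BR = High, leader payoff 6.
Maximizing over 4, 7, 6, Firm B chooses Y. Subgame-perfect outcome: (Low, Y) with payoffs (9, 7).
Under simultaneous play:
Firm A's best replies: X→High; Y→Low; Z→High.
Firm B's best replies: Low→Z; Mid→Z; High→Z.
Only (High, Z) has each player best-responding; Nash payoffs (4, 6).
Firm B's commitment gain: 7 − 6 = 1.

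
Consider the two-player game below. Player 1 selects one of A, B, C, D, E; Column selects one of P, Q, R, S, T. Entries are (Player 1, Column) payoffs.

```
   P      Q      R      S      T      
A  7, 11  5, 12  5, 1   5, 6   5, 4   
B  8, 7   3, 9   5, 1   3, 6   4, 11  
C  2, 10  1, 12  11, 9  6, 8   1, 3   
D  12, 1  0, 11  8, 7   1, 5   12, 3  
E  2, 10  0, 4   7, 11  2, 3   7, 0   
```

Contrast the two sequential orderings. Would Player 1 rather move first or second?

If Player 1 leads: Column's best replies are A→Q, B→T, C→Q, D→Q, E→R; Player 1's induced payoffs 5, 4, 1, 0, 7; outcome (E, R), payoffs (7, 11).
If Column leads: Player 1's best replies are P→D, Q→A, R→C, S→C, T→D; Column's induced payoffs 1, 12, 9, 8, 3; outcome (A, Q), payoffs (5, 12).
Player 1 gets 7 moving first and 5 moving second, so Player 1 prefers to move first.

first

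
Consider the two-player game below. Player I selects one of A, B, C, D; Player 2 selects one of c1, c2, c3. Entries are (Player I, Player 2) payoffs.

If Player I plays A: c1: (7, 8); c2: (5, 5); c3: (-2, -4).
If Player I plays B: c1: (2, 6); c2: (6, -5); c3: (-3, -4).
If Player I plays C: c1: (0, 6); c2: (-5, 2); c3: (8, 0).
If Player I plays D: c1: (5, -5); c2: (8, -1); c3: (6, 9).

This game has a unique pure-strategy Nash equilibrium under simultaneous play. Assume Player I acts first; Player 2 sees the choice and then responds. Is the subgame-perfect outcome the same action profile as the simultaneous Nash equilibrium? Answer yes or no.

Work backward from Player 2's decision.
- A: BR = c1, leader payoff 7.
- B: BR = c1, leader payoff 2.
- C: BR = c1, leader payoff 0.
- D: BR = c3, leader payoff 6.
Maximizing over 7, 2, 0, 6, Player I chooses A. Subgame-perfect outcome: (A, c1) with payoffs (7, 8).
Now find the simultaneous Nash equilibrium.
Player I's best replies: c1→A; c2→D; c3→C.
Player 2's best replies: A→c1; B→c1; C→c1; D→c3.
The unique mutual best reply is (A, c1), giving (7, 8).
Sequential outcome (A, c1) coincides with the Nash profile (A, c1).

yes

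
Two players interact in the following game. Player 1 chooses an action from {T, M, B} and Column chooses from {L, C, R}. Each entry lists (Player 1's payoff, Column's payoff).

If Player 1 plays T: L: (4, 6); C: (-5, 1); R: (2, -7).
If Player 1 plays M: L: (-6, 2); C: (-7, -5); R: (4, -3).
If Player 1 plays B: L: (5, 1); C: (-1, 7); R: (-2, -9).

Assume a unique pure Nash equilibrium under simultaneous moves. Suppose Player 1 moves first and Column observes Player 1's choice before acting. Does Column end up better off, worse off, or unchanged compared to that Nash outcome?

worse off

Solve by backward induction (Player 1 leads).
- T → Column plays L (best of 6, 1, -7); Player 1 gets 4.
- M → Column plays L (best of 2, -5, -3); Player 1 gets -6.
- B → Column plays C (best of 1, 7, -9); Player 1 gets -1.
Among 4, -6, -1, the best is 4 at T. Subgame-perfect outcome: (T, L) with payoffs (4, 6).
Now find the simultaneous Nash equilibrium.
Player 1's best replies: L→B; C→B; R→M.
Column's best replies: T→L; M→L; B→C.
The unique mutual best reply is (B, C), giving (-1, 7).
Column earns 6 sequentially versus 7 at the Nash outcome: worse off.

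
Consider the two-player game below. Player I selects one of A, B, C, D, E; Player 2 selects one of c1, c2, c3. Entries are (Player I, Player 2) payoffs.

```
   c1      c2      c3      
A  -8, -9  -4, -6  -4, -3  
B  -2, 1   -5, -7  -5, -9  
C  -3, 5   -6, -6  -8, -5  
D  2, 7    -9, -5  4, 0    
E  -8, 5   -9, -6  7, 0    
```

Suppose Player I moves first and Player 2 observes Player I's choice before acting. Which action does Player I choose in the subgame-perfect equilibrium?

D

Backward induction with Player I moving first.
- A: BR = c3, leader payoff -4.
- B: BR = c1, leader payoff -2.
- C: BR = c1, leader payoff -3.
- D: BR = c1, leader payoff 2.
- E: BR = c1, leader payoff -8.
Player I's induced payoffs are -4, -2, -3, 2, -8, so Player I commits to D. Subgame-perfect outcome: (D, c1) with payoffs (2, 7).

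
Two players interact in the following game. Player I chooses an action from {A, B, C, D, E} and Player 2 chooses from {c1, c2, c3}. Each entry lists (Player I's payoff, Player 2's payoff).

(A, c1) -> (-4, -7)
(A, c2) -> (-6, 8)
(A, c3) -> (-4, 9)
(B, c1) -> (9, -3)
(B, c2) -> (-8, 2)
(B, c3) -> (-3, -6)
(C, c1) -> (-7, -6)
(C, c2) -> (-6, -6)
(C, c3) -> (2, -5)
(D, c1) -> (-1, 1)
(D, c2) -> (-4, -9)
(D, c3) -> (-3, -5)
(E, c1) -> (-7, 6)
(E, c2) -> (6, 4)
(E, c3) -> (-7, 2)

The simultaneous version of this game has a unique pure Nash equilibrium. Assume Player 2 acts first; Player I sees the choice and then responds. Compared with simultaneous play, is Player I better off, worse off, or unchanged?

better off

Player I best-responds to each possible Player 2 move:
- c1: Player I compares -4, 9, -7, -1, -7 and picks B; Player 2 would get -3.
- c2: Player I compares -6, -8, -6, -4, 6 and picks E; Player 2 would get 4.
- c3: Player I compares -4, -3, 2, -3, -7 and picks C; Player 2 would get -5.
Among -3, 4, -5, the best is 4 at c2. Subgame-perfect outcome: (E, c2) with payoffs (6, 4).
Under simultaneous play:
Player I's best replies: c1→B; c2→E; c3→C.
Player 2's best replies: A→c3; B→c2; C→c3; D→c1; E→c1.
The unique mutual best reply is (C, c3), giving (2, -5).
Player I earns 6 sequentially versus 2 at the Nash outcome: better off.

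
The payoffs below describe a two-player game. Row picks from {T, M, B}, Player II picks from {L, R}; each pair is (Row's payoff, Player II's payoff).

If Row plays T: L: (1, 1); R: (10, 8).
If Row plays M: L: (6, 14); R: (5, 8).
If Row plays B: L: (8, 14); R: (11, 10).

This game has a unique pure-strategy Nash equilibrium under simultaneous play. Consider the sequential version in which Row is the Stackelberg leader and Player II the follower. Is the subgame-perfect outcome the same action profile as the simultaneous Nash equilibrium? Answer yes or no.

Player II best-responds to each possible Row move:
- T: BR = R, leader payoff 10.
- M: BR = L, leader payoff 6.
- B: BR = L, leader payoff 8.
Row's induced payoffs are 10, 6, 8, so Row commits to T. Subgame-perfect outcome: (T, R) with payoffs (10, 8).
For the simultaneous game, intersect best replies.
Row's best replies: L→B; R→B.
Player II's best replies: T→R; M→L; B→L.
The unique mutual best reply is (B, L), giving (8, 14).
Sequential outcome (T, R) differs from the Nash profile (B, L).

no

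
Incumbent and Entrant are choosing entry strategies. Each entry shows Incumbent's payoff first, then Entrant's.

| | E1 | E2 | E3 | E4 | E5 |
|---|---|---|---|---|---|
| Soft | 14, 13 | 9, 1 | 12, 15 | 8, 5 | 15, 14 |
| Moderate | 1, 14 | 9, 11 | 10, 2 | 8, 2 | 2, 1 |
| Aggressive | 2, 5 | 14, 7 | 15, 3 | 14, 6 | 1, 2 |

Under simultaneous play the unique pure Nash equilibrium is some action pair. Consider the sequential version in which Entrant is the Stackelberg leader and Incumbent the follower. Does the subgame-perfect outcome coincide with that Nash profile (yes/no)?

Incumbent best-responds to each possible Entrant move:
- E1: Incumbent compares 14, 1, 2 and picks Soft; Entrant would get 13.
- E2: Incumbent compares 9, 9, 14 and picks Aggressive; Entrant would get 7.
- E3: Incumbent compares 12, 10, 15 and picks Aggressive; Entrant would get 3.
- E4: Incumbent compares 8, 8, 14 and picks Aggressive; Entrant would get 6.
- E5: Incumbent compares 15, 2, 1 and picks Soft; Entrant would get 14.
Among 13, 7, 3, 6, 14, the best is 14 at E5. Subgame-perfect outcome: (Soft, E5) with payoffs (15, 14).
Now find the simultaneous Nash equilibrium.
Incumbent's best replies: E1→Soft; E2→Aggressive; E3→Aggressive; E4→Aggressive; E5→Soft.
Entrant's best replies: Soft→E3; Moderate→E1; Aggressive→E2.
Only (Aggressive, E2) has each player best-responding; Nash payoffs (14, 7).
Sequential outcome (Soft, E5) differs from the Nash profile (Aggressive, E2).

no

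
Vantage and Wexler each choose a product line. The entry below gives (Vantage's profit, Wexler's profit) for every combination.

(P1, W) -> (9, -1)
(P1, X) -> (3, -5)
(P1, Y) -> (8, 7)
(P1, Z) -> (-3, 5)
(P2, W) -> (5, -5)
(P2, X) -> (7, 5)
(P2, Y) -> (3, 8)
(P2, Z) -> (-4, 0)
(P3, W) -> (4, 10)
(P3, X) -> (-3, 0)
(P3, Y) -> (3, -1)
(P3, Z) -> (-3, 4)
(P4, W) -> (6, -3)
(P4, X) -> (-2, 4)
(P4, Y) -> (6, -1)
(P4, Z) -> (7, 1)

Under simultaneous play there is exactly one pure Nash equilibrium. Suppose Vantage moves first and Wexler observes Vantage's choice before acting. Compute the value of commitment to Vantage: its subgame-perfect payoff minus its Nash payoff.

0

Work backward from Wexler's decision.
- P1 → Wexler plays Y (best of -1, -5, 7, 5); Vantage gets 8.
- P2 → Wexler plays Y (best of -5, 5, 8, 0); Vantage gets 3.
- P3 → Wexler plays W (best of 10, 0, -1, 4); Vantage gets 4.
- P4 → Wexler plays X (best of -3, 4, -1, 1); Vantage gets -2.
Vantage's induced payoffs are 8, 3, 4, -2, so Vantage commits to P1. Subgame-perfect outcome: (P1, Y) with payoffs (8, 7).
Under simultaneous play:
Vantage's best replies: W→P1; X→P2; Y→P1; Z→P4.
Wexler's best replies: P1→Y; P2→Y; P3→W; P4→X.
Only (P1, Y) has each player best-responding; Nash payoffs (8, 7).
Vantage's commitment gain: 8 − 8 = 0.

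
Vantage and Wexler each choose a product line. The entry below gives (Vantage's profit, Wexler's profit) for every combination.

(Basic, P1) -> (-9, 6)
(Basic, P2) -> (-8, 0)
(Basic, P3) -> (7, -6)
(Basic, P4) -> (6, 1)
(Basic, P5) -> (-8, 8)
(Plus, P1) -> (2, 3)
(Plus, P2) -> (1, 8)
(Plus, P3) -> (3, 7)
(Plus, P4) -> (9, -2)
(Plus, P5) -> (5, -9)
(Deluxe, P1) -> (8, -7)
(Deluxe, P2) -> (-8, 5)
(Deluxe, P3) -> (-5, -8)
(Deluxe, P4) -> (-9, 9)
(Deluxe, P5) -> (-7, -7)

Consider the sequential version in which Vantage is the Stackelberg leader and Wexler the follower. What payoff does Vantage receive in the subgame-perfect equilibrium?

1

Backward induction with Vantage moving first.
- Basic: BR = P5, leader payoff -8.
- Plus: BR = P2, leader payoff 1.
- Deluxe: BR = P4, leader payoff -9.
Vantage's induced payoffs are -8, 1, -9, so Vantage commits to Plus. Subgame-perfect outcome: (Plus, P2) with payoffs (1, 8).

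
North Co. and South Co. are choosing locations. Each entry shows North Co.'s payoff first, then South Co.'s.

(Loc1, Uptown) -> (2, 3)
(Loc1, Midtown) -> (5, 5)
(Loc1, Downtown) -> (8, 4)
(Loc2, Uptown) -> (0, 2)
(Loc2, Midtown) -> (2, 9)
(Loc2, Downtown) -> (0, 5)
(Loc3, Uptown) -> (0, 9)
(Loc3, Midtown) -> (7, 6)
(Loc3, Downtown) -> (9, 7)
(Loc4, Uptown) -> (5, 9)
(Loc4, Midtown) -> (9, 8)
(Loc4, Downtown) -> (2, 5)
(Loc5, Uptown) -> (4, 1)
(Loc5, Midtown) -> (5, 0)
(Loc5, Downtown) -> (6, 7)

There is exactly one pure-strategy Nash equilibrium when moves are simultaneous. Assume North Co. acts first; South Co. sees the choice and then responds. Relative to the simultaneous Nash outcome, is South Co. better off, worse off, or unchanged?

worse off

Backward induction with North Co. moving first.
- Loc1 → South Co. plays Midtown (best of 3, 5, 4); North Co. gets 5.
- Loc2 → South Co. plays Midtown (best of 2, 9, 5); North Co. gets 2.
- Loc3 → South Co. plays Uptown (best of 9, 6, 7); North Co. gets 0.
- Loc4 → South Co. plays Uptown (best of 9, 8, 5); North Co. gets 5.
- Loc5 → South Co. plays Downtown (best of 1, 0, 7); North Co. gets 6.
North Co.'s induced payoffs are 5, 2, 0, 5, 6, so North Co. commits to Loc5. Subgame-perfect outcome: (Loc5, Downtown) with payoffs (6, 7).
For the simultaneous game, intersect best replies.
North Co.'s best replies: Uptown→Loc4; Midtown→Loc4; Downtown→Loc3.
South Co.'s best replies: Loc1→Midtown; Loc2→Midtown; Loc3→Uptown; Loc4→Uptown; Loc5→Downtown.
The unique mutual best reply is (Loc4, Uptown), giving (5, 9).
South Co. earns 7 sequentially versus 9 at the Nash outcome: worse off.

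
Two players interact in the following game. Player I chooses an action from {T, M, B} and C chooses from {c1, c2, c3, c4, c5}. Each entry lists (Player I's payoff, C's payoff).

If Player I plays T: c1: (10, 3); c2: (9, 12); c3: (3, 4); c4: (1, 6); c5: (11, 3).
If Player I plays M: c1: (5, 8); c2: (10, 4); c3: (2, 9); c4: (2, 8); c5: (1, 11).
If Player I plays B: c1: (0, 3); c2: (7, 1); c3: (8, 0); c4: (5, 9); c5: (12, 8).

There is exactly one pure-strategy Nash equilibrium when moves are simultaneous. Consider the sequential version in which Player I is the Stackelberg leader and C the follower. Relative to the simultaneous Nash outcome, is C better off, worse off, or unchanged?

Backward induction with Player I moving first.
- T: BR = c2, leader payoff 9.
- M: BR = c5, leader payoff 1.
- B: BR = c4, leader payoff 5.
Player I's induced payoffs are 9, 1, 5, so Player I commits to T. Subgame-perfect outcome: (T, c2) with payoffs (9, 12).
For the simultaneous game, intersect best replies.
Player I's best replies: c1→T; c2→M; c3→B; c4→B; c5→B.
C's best replies: T→c2; M→c5; B→c4.
The unique mutual best reply is (B, c4), giving (5, 9).
C earns 12 sequentially versus 9 at the Nash outcome: better off.

better off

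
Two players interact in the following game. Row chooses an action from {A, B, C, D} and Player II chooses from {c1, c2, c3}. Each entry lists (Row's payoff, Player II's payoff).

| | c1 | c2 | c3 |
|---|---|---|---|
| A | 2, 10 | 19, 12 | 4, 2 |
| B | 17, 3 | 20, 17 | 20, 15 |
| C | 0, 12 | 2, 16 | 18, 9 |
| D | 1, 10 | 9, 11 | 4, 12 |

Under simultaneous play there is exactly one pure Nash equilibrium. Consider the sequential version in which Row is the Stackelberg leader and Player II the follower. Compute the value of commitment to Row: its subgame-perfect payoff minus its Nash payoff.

0

Player II best-responds to each possible Row move:
- A → Player II plays c2 (best of 10, 12, 2); Row gets 19.
- B → Player II plays c2 (best of 3, 17, 15); Row gets 20.
- C → Player II plays c2 (best of 12, 16, 9); Row gets 2.
- D → Player II plays c3 (best of 10, 11, 12); Row gets 4.
Maximizing over 19, 20, 2, 4, Row chooses B. Subgame-perfect outcome: (B, c2) with payoffs (20, 17).
For the simultaneous game, intersect best replies.
Row's best replies: c1→B; c2→B; c3→B.
Player II's best replies: A→c2; B→c2; C→c2; D→c3.
The unique mutual best reply is (B, c2), giving (20, 17).
Row's commitment gain: 20 − 20 = 0.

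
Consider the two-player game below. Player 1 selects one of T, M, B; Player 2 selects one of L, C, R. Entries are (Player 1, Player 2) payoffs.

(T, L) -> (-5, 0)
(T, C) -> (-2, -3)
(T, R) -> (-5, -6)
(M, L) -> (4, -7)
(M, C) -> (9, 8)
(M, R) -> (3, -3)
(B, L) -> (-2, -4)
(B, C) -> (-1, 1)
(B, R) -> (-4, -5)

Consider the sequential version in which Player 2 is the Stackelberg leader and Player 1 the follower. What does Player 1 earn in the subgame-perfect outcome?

9

Solve by backward induction (Player 2 leads).
- L → Player 1 plays M (best of -5, 4, -2); Player 2 gets -7.
- C → Player 1 plays M (best of -2, 9, -1); Player 2 gets 8.
- R → Player 1 plays M (best of -5, 3, -4); Player 2 gets -3.
Among -7, 8, -3, the best is 8 at C. Subgame-perfect outcome: (M, C) with payoffs (9, 8).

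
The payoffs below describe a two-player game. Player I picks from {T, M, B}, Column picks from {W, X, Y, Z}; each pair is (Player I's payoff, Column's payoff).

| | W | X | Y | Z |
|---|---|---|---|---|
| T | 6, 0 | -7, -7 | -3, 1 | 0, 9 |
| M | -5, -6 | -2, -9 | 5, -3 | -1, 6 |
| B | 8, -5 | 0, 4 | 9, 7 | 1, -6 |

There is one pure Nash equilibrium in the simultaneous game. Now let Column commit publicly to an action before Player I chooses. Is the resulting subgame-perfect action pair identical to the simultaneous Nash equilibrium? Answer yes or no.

Player I best-responds to each possible Column move:
- W: BR = B, leader payoff -5.
- X: BR = B, leader payoff 4.
- Y: BR = B, leader payoff 7.
- Z: BR = B, leader payoff -6.
Column's induced payoffs are -5, 4, 7, -6, so Column commits to Y. Subgame-perfect outcome: (B, Y) with payoffs (9, 7).
Under simultaneous play:
Player I's best replies: W→B; X→B; Y→B; Z→B.
Column's best replies: T→Z; M→Z; B→Y.
The unique mutual best reply is (B, Y), giving (9, 7).
Sequential outcome (B, Y) coincides with the Nash profile (B, Y).

yes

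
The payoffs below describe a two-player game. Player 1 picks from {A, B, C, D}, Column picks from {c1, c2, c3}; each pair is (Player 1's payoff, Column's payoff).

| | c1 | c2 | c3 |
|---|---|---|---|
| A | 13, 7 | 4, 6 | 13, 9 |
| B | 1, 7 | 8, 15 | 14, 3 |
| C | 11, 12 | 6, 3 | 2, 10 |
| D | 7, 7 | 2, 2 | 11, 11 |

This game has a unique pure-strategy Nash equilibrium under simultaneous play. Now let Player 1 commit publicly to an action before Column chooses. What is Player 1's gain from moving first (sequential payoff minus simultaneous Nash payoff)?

Work backward from Column's decision.
- A: Column compares 7, 6, 9 and picks c3; Player 1 would get 13.
- B: Column compares 7, 15, 3 and picks c2; Player 1 would get 8.
- C: Column compares 12, 3, 10 and picks c1; Player 1 would get 11.
- D: Column compares 7, 2, 11 and picks c3; Player 1 would get 11.
Player 1's induced payoffs are 13, 8, 11, 11, so Player 1 commits to A. Subgame-perfect outcome: (A, c3) with payoffs (13, 9).
For the simultaneous game, intersect best replies.
Player 1's best replies: c1→A; c2→B; c3→B.
Column's best replies: A→c3; B→c2; C→c1; D→c3.
Only (B, c2) has each player best-responding; Nash payoffs (8, 15).
Player 1's commitment gain: 13 − 8 = 5.

5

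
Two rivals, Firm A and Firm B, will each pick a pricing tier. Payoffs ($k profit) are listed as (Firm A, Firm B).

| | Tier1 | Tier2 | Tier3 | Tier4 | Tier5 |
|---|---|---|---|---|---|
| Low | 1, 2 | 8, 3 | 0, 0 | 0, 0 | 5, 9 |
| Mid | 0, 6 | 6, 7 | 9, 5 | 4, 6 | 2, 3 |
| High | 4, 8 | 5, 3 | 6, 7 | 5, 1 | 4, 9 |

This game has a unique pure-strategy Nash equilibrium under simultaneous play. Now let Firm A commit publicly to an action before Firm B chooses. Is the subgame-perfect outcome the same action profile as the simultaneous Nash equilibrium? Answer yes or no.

Backward induction with Firm A moving first.
- Low: Firm B compares 2, 3, 0, 0, 9 and picks Tier5; Firm A would get 5.
- Mid: Firm B compares 6, 7, 5, 6, 3 and picks Tier2; Firm A would get 6.
- High: Firm B compares 8, 3, 7, 1, 9 and picks Tier5; Firm A would get 4.
Firm A's induced payoffs are 5, 6, 4, so Firm A commits to Mid. Subgame-perfect outcome: (Mid, Tier2) with payoffs (6, 7).
Now find the simultaneous Nash equilibrium.
Firm A's best replies: Tier1→High; Tier2→Low; Tier3→Mid; Tier4→High; Tier5→Low.
Firm B's best replies: Low→Tier5; Mid→Tier2; High→Tier5.
Only (Low, Tier5) has each player best-responding; Nash payoffs (5, 9).
Sequential outcome (Mid, Tier2) differs from the Nash profile (Low, Tier5).

no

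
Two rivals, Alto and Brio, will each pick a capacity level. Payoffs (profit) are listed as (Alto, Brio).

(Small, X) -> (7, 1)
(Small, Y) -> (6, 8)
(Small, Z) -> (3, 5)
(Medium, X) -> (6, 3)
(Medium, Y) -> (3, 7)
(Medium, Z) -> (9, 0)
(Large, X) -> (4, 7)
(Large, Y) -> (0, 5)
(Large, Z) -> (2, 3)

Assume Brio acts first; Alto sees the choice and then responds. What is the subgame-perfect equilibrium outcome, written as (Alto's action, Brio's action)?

(Small, Y)

Alto best-responds to each possible Brio move:
- X: Alto compares 7, 6, 4 and picks Small; Brio would get 1.
- Y: Alto compares 6, 3, 0 and picks Small; Brio would get 8.
- Z: Alto compares 3, 9, 2 and picks Medium; Brio would get 0.
Maximizing over 1, 8, 0, Brio chooses Y. Subgame-perfect outcome: (Small, Y) with payoffs (6, 8).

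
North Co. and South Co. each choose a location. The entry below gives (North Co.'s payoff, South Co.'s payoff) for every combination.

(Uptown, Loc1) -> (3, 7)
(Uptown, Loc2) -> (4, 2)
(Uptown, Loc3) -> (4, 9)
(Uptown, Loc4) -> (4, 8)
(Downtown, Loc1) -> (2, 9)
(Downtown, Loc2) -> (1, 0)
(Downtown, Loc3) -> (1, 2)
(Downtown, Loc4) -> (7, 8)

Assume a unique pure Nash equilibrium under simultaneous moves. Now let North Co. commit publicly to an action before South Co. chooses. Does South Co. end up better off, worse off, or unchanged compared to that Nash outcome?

Backward induction with North Co. moving first.
- Uptown: BR = Loc3, leader payoff 4.
- Downtown: BR = Loc1, leader payoff 2.
North Co.'s induced payoffs are 4, 2, so North Co. commits to Uptown. Subgame-perfect outcome: (Uptown, Loc3) with payoffs (4, 9).
For the simultaneous game, intersect best replies.
North Co.'s best replies: Loc1→Uptown; Loc2→Uptown; Loc3→Uptown; Loc4→Downtown.
South Co.'s best replies: Uptown→Loc3; Downtown→Loc1.
Only (Uptown, Loc3) has each player best-responding; Nash payoffs (4, 9).
South Co. earns 9 sequentially versus 9 at the Nash outcome: unchanged.

unchanged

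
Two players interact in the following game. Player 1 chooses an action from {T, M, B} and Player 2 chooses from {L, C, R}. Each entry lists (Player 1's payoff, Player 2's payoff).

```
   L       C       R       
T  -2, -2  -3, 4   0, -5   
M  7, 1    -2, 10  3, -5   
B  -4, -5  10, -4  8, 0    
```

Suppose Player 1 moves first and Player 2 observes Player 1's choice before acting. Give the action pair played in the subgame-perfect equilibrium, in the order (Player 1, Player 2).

(B, R)

Backward induction with Player 1 moving first.
- T: BR = C, leader payoff -3.
- M: BR = C, leader payoff -2.
- B: BR = R, leader payoff 8.
Player 1's induced payoffs are -3, -2, 8, so Player 1 commits to B. Subgame-perfect outcome: (B, R) with payoffs (8, 0).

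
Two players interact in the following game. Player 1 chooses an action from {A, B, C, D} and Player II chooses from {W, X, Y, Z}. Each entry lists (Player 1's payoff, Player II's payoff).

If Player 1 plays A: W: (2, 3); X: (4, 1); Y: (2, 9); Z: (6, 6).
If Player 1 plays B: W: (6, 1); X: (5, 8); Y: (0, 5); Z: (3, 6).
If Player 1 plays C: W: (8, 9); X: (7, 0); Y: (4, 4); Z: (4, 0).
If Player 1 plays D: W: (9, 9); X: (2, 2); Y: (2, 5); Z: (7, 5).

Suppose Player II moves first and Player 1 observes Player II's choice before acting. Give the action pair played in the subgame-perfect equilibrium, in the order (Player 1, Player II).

(D, W)

Player 1 best-responds to each possible Player II move:
- W → Player 1 plays D (best of 2, 6, 8, 9); Player II gets 9.
- X → Player 1 plays C (best of 4, 5, 7, 2); Player II gets 0.
- Y → Player 1 plays C (best of 2, 0, 4, 2); Player II gets 4.
- Z → Player 1 plays D (best of 6, 3, 4, 7); Player II gets 5.
Among 9, 0, 4, 5, the best is 9 at W. Subgame-perfect outcome: (D, W) with payoffs (9, 9).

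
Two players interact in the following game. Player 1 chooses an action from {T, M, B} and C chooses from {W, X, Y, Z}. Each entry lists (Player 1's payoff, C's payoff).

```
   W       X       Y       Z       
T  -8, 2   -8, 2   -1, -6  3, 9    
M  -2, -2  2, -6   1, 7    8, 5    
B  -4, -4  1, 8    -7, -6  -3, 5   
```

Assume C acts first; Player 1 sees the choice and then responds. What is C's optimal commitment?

Player 1 best-responds to each possible C move:
- W → Player 1 plays M (best of -8, -2, -4); C gets -2.
- X → Player 1 plays M (best of -8, 2, 1); C gets -6.
- Y → Player 1 plays M (best of -1, 1, -7); C gets 7.
- Z → Player 1 plays M (best of 3, 8, -3); C gets 5.
Maximizing over -2, -6, 7, 5, C chooses Y. Subgame-perfect outcome: (M, Y) with payoffs (1, 7).

Y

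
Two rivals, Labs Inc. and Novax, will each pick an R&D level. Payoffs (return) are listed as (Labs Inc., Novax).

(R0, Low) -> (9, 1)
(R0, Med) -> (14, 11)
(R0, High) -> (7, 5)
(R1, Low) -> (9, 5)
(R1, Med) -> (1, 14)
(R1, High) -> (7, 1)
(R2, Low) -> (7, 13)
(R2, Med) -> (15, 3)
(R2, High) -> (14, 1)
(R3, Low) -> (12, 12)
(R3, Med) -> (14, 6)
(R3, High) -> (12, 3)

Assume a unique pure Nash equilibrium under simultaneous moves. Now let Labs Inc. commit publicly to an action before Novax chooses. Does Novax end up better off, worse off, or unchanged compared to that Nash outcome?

worse off

Backward induction with Labs Inc. moving first.
- R0: BR = Med, leader payoff 14.
- R1: BR = Med, leader payoff 1.
- R2: BR = Low, leader payoff 7.
- R3: BR = Low, leader payoff 12.
Maximizing over 14, 1, 7, 12, Labs Inc. chooses R0. Subgame-perfect outcome: (R0, Med) with payoffs (14, 11).
Under simultaneous play:
Labs Inc.'s best replies: Low→R3; Med→R2; High→R2.
Novax's best replies: R0→Med; R1→Med; R2→Low; R3→Low.
Only (R3, Low) has each player best-responding; Nash payoffs (12, 12).
Novax earns 11 sequentially versus 12 at the Nash outcome: worse off.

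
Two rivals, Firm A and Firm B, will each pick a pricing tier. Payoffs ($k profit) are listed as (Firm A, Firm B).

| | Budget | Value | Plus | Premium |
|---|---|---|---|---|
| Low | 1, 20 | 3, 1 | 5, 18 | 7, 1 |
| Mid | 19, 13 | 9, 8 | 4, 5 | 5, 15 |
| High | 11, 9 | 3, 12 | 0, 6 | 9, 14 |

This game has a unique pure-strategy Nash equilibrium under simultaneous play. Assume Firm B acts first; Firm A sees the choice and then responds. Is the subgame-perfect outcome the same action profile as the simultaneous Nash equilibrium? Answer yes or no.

no

Work backward from Firm A's decision.
- Budget: BR = Mid, leader payoff 13.
- Value: BR = Mid, leader payoff 8.
- Plus: BR = Low, leader payoff 18.
- Premium: BR = High, leader payoff 14.
Firm B's induced payoffs are 13, 8, 18, 14, so Firm B commits to Plus. Subgame-perfect outcome: (Low, Plus) with payoffs (5, 18).
For the simultaneous game, intersect best replies.
Firm A's best replies: Budget→Mid; Value→Mid; Plus→Low; Premium→High.
Firm B's best replies: Low→Budget; Mid→Premium; High→Premium.
Only (High, Premium) has each player best-responding; Nash payoffs (9, 14).
Sequential outcome (Low, Plus) differs from the Nash profile (High, Premium).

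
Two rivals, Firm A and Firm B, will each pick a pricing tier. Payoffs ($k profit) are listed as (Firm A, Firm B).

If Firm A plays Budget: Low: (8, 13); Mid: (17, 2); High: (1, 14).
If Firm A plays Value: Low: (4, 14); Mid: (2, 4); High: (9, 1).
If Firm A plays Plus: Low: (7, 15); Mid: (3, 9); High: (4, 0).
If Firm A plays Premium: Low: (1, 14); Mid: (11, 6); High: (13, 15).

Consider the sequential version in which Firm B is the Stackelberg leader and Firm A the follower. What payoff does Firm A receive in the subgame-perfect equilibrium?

Work backward from Firm A's decision.
- Low → Firm A plays Budget (best of 8, 4, 7, 1); Firm B gets 13.
- Mid → Firm A plays Budget (best of 17, 2, 3, 11); Firm B gets 2.
- High → Firm A plays Premium (best of 1, 9, 4, 13); Firm B gets 15.
Maximizing over 13, 2, 15, Firm B chooses High. Subgame-perfect outcome: (Premium, High) with payoffs (13, 15).

13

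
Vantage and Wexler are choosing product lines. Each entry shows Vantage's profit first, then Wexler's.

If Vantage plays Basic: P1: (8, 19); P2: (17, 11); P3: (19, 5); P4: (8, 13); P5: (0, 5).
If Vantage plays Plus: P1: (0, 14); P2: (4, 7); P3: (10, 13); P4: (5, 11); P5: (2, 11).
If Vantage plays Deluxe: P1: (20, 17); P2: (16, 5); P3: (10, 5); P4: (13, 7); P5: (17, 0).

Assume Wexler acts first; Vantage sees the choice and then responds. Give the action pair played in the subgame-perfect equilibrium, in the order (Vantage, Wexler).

Vantage best-responds to each possible Wexler move:
- P1 → Vantage plays Deluxe (best of 8, 0, 20); Wexler gets 17.
- P2 → Vantage plays Basic (best of 17, 4, 16); Wexler gets 11.
- P3 → Vantage plays Basic (best of 19, 10, 10); Wexler gets 5.
- P4 → Vantage plays Deluxe (best of 8, 5, 13); Wexler gets 7.
- P5 → Vantage plays Deluxe (best of 0, 2, 17); Wexler gets 0.
Wexler's induced payoffs are 17, 11, 5, 7, 0, so Wexler commits to P1. Subgame-perfect outcome: (Deluxe, P1) with payoffs (20, 17).

(Deluxe, P1)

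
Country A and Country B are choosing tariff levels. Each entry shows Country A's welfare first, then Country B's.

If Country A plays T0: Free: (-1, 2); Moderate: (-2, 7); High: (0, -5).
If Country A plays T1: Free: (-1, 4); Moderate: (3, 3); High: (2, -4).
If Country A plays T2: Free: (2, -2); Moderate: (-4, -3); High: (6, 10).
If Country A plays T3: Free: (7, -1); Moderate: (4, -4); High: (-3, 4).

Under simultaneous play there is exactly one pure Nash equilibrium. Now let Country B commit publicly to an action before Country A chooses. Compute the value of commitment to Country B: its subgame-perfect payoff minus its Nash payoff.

Backward induction with Country B moving first.
- Free → Country A plays T3 (best of -1, -1, 2, 7); Country B gets -1.
- Moderate → Country A plays T3 (best of -2, 3, -4, 4); Country B gets -4.
- High → Country A plays T2 (best of 0, 2, 6, -3); Country B gets 10.
Maximizing over -1, -4, 10, Country B chooses High. Subgame-perfect outcome: (T2, High) with payoffs (6, 10).
Now find the simultaneous Nash equilibrium.
Country A's best replies: Free→T3; Moderate→T3; High→T2.
Country B's best replies: T0→Moderate; T1→Free; T2→High; T3→High.
The unique mutual best reply is (T2, High), giving (6, 10).
Country B's commitment gain: 10 − 10 = 0.

0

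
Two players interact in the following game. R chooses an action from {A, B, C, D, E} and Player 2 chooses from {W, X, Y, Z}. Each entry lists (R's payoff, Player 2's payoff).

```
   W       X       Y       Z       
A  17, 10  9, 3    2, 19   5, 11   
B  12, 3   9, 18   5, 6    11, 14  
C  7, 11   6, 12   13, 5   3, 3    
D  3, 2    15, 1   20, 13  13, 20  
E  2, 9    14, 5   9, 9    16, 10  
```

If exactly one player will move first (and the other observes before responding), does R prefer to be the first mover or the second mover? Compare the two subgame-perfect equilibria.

second

If R leads: Player 2's best replies are A→Y, B→X, C→X, D→Z, E→Z; R's induced payoffs 2, 9, 6, 13, 16; outcome (E, Z), payoffs (16, 10).
If Player 2 leads: R's best replies are W→A, X→D, Y→D, Z→E; Player 2's induced payoffs 10, 1, 13, 10; outcome (D, Y), payoffs (20, 13).
R gets 16 moving first and 20 moving second, so R prefers to move second.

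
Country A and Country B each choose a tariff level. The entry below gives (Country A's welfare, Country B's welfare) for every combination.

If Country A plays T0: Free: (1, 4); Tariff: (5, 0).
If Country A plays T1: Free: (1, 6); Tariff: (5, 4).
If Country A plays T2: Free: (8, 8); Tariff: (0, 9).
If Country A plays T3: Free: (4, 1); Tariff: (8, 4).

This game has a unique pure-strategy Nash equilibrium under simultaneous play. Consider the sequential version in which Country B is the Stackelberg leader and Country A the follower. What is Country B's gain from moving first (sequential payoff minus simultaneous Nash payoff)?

4

Country A best-responds to each possible Country B move:
- Free: Country A compares 1, 1, 8, 4 and picks T2; Country B would get 8.
- Tariff: Country A compares 5, 5, 0, 8 and picks T3; Country B would get 4.
Among 8, 4, the best is 8 at Free. Subgame-perfect outcome: (T2, Free) with payoffs (8, 8).
For the simultaneous game, intersect best replies.
Country A's best replies: Free→T2; Tariff→T3.
Country B's best replies: T0→Free; T1→Free; T2→Tariff; T3→Tariff.
The unique mutual best reply is (T3, Tariff), giving (8, 4).
Country B's commitment gain: 8 − 4 = 4.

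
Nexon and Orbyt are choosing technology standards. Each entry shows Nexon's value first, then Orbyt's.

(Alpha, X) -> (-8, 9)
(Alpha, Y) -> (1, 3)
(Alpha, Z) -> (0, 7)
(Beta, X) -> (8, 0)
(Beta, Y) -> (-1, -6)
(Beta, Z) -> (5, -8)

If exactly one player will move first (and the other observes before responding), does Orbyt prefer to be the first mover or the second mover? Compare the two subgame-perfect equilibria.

first

If Nexon leads: Orbyt's best replies are Alpha→X, Beta→X; Nexon's induced payoffs -8, 8; outcome (Beta, X), payoffs (8, 0).
If Orbyt leads: Nexon's best replies are X→Beta, Y→Alpha, Z→Beta; Orbyt's induced payoffs 0, 3, -8; outcome (Alpha, Y), payoffs (1, 3).
Orbyt gets 3 moving first and 0 moving second, so Orbyt prefers to move first.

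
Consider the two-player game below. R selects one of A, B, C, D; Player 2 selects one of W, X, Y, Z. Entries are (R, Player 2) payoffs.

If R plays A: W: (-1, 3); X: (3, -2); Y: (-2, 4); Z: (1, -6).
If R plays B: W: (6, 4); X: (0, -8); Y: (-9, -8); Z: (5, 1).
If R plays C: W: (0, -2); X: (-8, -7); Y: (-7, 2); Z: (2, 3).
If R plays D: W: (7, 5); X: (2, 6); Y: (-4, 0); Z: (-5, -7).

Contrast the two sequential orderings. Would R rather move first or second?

second

If R leads: Player 2's best replies are A→Y, B→W, C→Z, D→X; R's induced payoffs -2, 6, 2, 2; outcome (B, W), payoffs (6, 4).
If Player 2 leads: R's best replies are W→D, X→A, Y→A, Z→B; Player 2's induced payoffs 5, -2, 4, 1; outcome (D, W), payoffs (7, 5).
R gets 6 moving first and 7 moving second, so R prefers to move second.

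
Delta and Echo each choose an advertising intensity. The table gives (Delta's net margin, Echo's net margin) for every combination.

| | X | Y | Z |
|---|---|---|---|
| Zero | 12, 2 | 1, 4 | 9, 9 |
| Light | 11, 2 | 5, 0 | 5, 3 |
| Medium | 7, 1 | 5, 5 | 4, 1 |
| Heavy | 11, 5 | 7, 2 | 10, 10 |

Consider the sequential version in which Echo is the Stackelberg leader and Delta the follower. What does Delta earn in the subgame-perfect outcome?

Delta best-responds to each possible Echo move:
- X → Delta plays Zero (best of 12, 11, 7, 11); Echo gets 2.
- Y → Delta plays Heavy (best of 1, 5, 5, 7); Echo gets 2.
- Z → Delta plays Heavy (best of 9, 5, 4, 10); Echo gets 10.
Maximizing over 2, 2, 10, Echo chooses Z. Subgame-perfect outcome: (Heavy, Z) with payoffs (10, 10).

10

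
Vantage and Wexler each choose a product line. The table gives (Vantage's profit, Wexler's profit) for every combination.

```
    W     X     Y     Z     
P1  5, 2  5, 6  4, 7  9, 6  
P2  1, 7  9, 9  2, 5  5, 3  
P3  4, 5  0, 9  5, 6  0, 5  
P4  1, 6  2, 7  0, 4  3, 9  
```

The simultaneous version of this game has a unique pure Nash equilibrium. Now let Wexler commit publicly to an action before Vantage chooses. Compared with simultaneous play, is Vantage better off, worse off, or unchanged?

Solve by backward induction (Wexler leads).
- W: Vantage compares 5, 1, 4, 1 and picks P1; Wexler would get 2.
- X: Vantage compares 5, 9, 0, 2 and picks P2; Wexler would get 9.
- Y: Vantage compares 4, 2, 5, 0 and picks P3; Wexler would get 6.
- Z: Vantage compares 9, 5, 0, 3 and picks P1; Wexler would get 6.
Among 2, 9, 6, 6, the best is 9 at X. Subgame-perfect outcome: (P2, X) with payoffs (9, 9).
For the simultaneous game, intersect best replies.
Vantage's best replies: W→P1; X→P2; Y→P3; Z→P1.
Wexler's best replies: P1→Y; P2→X; P3→X; P4→Z.
The unique mutual best reply is (P2, X), giving (9, 9).
Vantage earns 9 sequentially versus 9 at the Nash outcome: unchanged.

unchanged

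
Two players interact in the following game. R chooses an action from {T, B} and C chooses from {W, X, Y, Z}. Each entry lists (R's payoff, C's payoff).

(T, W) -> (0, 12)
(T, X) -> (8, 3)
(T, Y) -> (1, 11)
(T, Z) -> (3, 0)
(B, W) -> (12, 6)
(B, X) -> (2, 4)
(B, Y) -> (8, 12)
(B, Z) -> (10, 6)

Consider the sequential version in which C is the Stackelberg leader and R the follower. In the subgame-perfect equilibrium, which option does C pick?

R best-responds to each possible C move:
- W: R compares 0, 12 and picks B; C would get 6.
- X: R compares 8, 2 and picks T; C would get 3.
- Y: R compares 1, 8 and picks B; C would get 12.
- Z: R compares 3, 10 and picks B; C would get 6.
Maximizing over 6, 3, 12, 6, C chooses Y. Subgame-perfect outcome: (B, Y) with payoffs (8, 12).

Y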